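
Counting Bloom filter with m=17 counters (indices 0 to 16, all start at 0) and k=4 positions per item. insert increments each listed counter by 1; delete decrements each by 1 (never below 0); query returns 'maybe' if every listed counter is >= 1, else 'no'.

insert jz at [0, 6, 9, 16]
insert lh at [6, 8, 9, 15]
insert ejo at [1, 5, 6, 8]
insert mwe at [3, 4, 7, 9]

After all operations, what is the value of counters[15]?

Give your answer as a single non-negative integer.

Answer: 1

Derivation:
Step 1: insert jz at [0, 6, 9, 16] -> counters=[1,0,0,0,0,0,1,0,0,1,0,0,0,0,0,0,1]
Step 2: insert lh at [6, 8, 9, 15] -> counters=[1,0,0,0,0,0,2,0,1,2,0,0,0,0,0,1,1]
Step 3: insert ejo at [1, 5, 6, 8] -> counters=[1,1,0,0,0,1,3,0,2,2,0,0,0,0,0,1,1]
Step 4: insert mwe at [3, 4, 7, 9] -> counters=[1,1,0,1,1,1,3,1,2,3,0,0,0,0,0,1,1]
Final counters=[1,1,0,1,1,1,3,1,2,3,0,0,0,0,0,1,1] -> counters[15]=1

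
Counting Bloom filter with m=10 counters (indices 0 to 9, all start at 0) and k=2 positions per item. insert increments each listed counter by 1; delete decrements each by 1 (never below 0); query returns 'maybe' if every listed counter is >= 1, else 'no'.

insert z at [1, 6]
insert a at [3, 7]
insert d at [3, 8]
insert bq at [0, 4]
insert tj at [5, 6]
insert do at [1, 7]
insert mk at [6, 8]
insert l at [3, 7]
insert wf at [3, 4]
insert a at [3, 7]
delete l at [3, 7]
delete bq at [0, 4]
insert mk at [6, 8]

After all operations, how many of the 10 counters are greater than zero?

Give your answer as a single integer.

Step 1: insert z at [1, 6] -> counters=[0,1,0,0,0,0,1,0,0,0]
Step 2: insert a at [3, 7] -> counters=[0,1,0,1,0,0,1,1,0,0]
Step 3: insert d at [3, 8] -> counters=[0,1,0,2,0,0,1,1,1,0]
Step 4: insert bq at [0, 4] -> counters=[1,1,0,2,1,0,1,1,1,0]
Step 5: insert tj at [5, 6] -> counters=[1,1,0,2,1,1,2,1,1,0]
Step 6: insert do at [1, 7] -> counters=[1,2,0,2,1,1,2,2,1,0]
Step 7: insert mk at [6, 8] -> counters=[1,2,0,2,1,1,3,2,2,0]
Step 8: insert l at [3, 7] -> counters=[1,2,0,3,1,1,3,3,2,0]
Step 9: insert wf at [3, 4] -> counters=[1,2,0,4,2,1,3,3,2,0]
Step 10: insert a at [3, 7] -> counters=[1,2,0,5,2,1,3,4,2,0]
Step 11: delete l at [3, 7] -> counters=[1,2,0,4,2,1,3,3,2,0]
Step 12: delete bq at [0, 4] -> counters=[0,2,0,4,1,1,3,3,2,0]
Step 13: insert mk at [6, 8] -> counters=[0,2,0,4,1,1,4,3,3,0]
Final counters=[0,2,0,4,1,1,4,3,3,0] -> 7 nonzero

Answer: 7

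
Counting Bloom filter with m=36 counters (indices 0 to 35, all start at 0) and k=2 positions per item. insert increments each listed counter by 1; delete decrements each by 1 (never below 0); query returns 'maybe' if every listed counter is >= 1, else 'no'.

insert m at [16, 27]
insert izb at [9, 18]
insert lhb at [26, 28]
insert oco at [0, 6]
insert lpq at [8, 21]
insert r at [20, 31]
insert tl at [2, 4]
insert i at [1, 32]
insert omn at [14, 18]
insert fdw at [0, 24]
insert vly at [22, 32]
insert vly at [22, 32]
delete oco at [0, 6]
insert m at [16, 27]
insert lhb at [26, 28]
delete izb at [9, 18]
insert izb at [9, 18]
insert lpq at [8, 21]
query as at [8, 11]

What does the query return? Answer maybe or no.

Step 1: insert m at [16, 27] -> counters=[0,0,0,0,0,0,0,0,0,0,0,0,0,0,0,0,1,0,0,0,0,0,0,0,0,0,0,1,0,0,0,0,0,0,0,0]
Step 2: insert izb at [9, 18] -> counters=[0,0,0,0,0,0,0,0,0,1,0,0,0,0,0,0,1,0,1,0,0,0,0,0,0,0,0,1,0,0,0,0,0,0,0,0]
Step 3: insert lhb at [26, 28] -> counters=[0,0,0,0,0,0,0,0,0,1,0,0,0,0,0,0,1,0,1,0,0,0,0,0,0,0,1,1,1,0,0,0,0,0,0,0]
Step 4: insert oco at [0, 6] -> counters=[1,0,0,0,0,0,1,0,0,1,0,0,0,0,0,0,1,0,1,0,0,0,0,0,0,0,1,1,1,0,0,0,0,0,0,0]
Step 5: insert lpq at [8, 21] -> counters=[1,0,0,0,0,0,1,0,1,1,0,0,0,0,0,0,1,0,1,0,0,1,0,0,0,0,1,1,1,0,0,0,0,0,0,0]
Step 6: insert r at [20, 31] -> counters=[1,0,0,0,0,0,1,0,1,1,0,0,0,0,0,0,1,0,1,0,1,1,0,0,0,0,1,1,1,0,0,1,0,0,0,0]
Step 7: insert tl at [2, 4] -> counters=[1,0,1,0,1,0,1,0,1,1,0,0,0,0,0,0,1,0,1,0,1,1,0,0,0,0,1,1,1,0,0,1,0,0,0,0]
Step 8: insert i at [1, 32] -> counters=[1,1,1,0,1,0,1,0,1,1,0,0,0,0,0,0,1,0,1,0,1,1,0,0,0,0,1,1,1,0,0,1,1,0,0,0]
Step 9: insert omn at [14, 18] -> counters=[1,1,1,0,1,0,1,0,1,1,0,0,0,0,1,0,1,0,2,0,1,1,0,0,0,0,1,1,1,0,0,1,1,0,0,0]
Step 10: insert fdw at [0, 24] -> counters=[2,1,1,0,1,0,1,0,1,1,0,0,0,0,1,0,1,0,2,0,1,1,0,0,1,0,1,1,1,0,0,1,1,0,0,0]
Step 11: insert vly at [22, 32] -> counters=[2,1,1,0,1,0,1,0,1,1,0,0,0,0,1,0,1,0,2,0,1,1,1,0,1,0,1,1,1,0,0,1,2,0,0,0]
Step 12: insert vly at [22, 32] -> counters=[2,1,1,0,1,0,1,0,1,1,0,0,0,0,1,0,1,0,2,0,1,1,2,0,1,0,1,1,1,0,0,1,3,0,0,0]
Step 13: delete oco at [0, 6] -> counters=[1,1,1,0,1,0,0,0,1,1,0,0,0,0,1,0,1,0,2,0,1,1,2,0,1,0,1,1,1,0,0,1,3,0,0,0]
Step 14: insert m at [16, 27] -> counters=[1,1,1,0,1,0,0,0,1,1,0,0,0,0,1,0,2,0,2,0,1,1,2,0,1,0,1,2,1,0,0,1,3,0,0,0]
Step 15: insert lhb at [26, 28] -> counters=[1,1,1,0,1,0,0,0,1,1,0,0,0,0,1,0,2,0,2,0,1,1,2,0,1,0,2,2,2,0,0,1,3,0,0,0]
Step 16: delete izb at [9, 18] -> counters=[1,1,1,0,1,0,0,0,1,0,0,0,0,0,1,0,2,0,1,0,1,1,2,0,1,0,2,2,2,0,0,1,3,0,0,0]
Step 17: insert izb at [9, 18] -> counters=[1,1,1,0,1,0,0,0,1,1,0,0,0,0,1,0,2,0,2,0,1,1,2,0,1,0,2,2,2,0,0,1,3,0,0,0]
Step 18: insert lpq at [8, 21] -> counters=[1,1,1,0,1,0,0,0,2,1,0,0,0,0,1,0,2,0,2,0,1,2,2,0,1,0,2,2,2,0,0,1,3,0,0,0]
Query as: check counters[8]=2 counters[11]=0 -> no

Answer: no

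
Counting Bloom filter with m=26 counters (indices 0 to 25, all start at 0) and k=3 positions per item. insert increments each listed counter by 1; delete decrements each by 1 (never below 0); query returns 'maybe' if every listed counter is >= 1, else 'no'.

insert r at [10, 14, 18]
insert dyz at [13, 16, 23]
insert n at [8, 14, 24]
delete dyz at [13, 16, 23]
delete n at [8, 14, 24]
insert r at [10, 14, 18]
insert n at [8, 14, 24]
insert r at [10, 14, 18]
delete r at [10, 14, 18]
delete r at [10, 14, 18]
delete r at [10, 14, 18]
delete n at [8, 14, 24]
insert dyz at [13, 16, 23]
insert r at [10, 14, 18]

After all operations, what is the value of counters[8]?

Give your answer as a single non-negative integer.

Answer: 0

Derivation:
Step 1: insert r at [10, 14, 18] -> counters=[0,0,0,0,0,0,0,0,0,0,1,0,0,0,1,0,0,0,1,0,0,0,0,0,0,0]
Step 2: insert dyz at [13, 16, 23] -> counters=[0,0,0,0,0,0,0,0,0,0,1,0,0,1,1,0,1,0,1,0,0,0,0,1,0,0]
Step 3: insert n at [8, 14, 24] -> counters=[0,0,0,0,0,0,0,0,1,0,1,0,0,1,2,0,1,0,1,0,0,0,0,1,1,0]
Step 4: delete dyz at [13, 16, 23] -> counters=[0,0,0,0,0,0,0,0,1,0,1,0,0,0,2,0,0,0,1,0,0,0,0,0,1,0]
Step 5: delete n at [8, 14, 24] -> counters=[0,0,0,0,0,0,0,0,0,0,1,0,0,0,1,0,0,0,1,0,0,0,0,0,0,0]
Step 6: insert r at [10, 14, 18] -> counters=[0,0,0,0,0,0,0,0,0,0,2,0,0,0,2,0,0,0,2,0,0,0,0,0,0,0]
Step 7: insert n at [8, 14, 24] -> counters=[0,0,0,0,0,0,0,0,1,0,2,0,0,0,3,0,0,0,2,0,0,0,0,0,1,0]
Step 8: insert r at [10, 14, 18] -> counters=[0,0,0,0,0,0,0,0,1,0,3,0,0,0,4,0,0,0,3,0,0,0,0,0,1,0]
Step 9: delete r at [10, 14, 18] -> counters=[0,0,0,0,0,0,0,0,1,0,2,0,0,0,3,0,0,0,2,0,0,0,0,0,1,0]
Step 10: delete r at [10, 14, 18] -> counters=[0,0,0,0,0,0,0,0,1,0,1,0,0,0,2,0,0,0,1,0,0,0,0,0,1,0]
Step 11: delete r at [10, 14, 18] -> counters=[0,0,0,0,0,0,0,0,1,0,0,0,0,0,1,0,0,0,0,0,0,0,0,0,1,0]
Step 12: delete n at [8, 14, 24] -> counters=[0,0,0,0,0,0,0,0,0,0,0,0,0,0,0,0,0,0,0,0,0,0,0,0,0,0]
Step 13: insert dyz at [13, 16, 23] -> counters=[0,0,0,0,0,0,0,0,0,0,0,0,0,1,0,0,1,0,0,0,0,0,0,1,0,0]
Step 14: insert r at [10, 14, 18] -> counters=[0,0,0,0,0,0,0,0,0,0,1,0,0,1,1,0,1,0,1,0,0,0,0,1,0,0]
Final counters=[0,0,0,0,0,0,0,0,0,0,1,0,0,1,1,0,1,0,1,0,0,0,0,1,0,0] -> counters[8]=0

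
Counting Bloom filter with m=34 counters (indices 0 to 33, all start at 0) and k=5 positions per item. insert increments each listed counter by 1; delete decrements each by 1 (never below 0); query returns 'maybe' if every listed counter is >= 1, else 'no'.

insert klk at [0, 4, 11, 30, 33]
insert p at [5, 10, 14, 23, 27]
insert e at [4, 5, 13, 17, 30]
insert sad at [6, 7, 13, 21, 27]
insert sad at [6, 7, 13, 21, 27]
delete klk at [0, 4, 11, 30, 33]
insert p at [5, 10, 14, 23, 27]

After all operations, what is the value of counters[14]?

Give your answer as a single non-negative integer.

Answer: 2

Derivation:
Step 1: insert klk at [0, 4, 11, 30, 33] -> counters=[1,0,0,0,1,0,0,0,0,0,0,1,0,0,0,0,0,0,0,0,0,0,0,0,0,0,0,0,0,0,1,0,0,1]
Step 2: insert p at [5, 10, 14, 23, 27] -> counters=[1,0,0,0,1,1,0,0,0,0,1,1,0,0,1,0,0,0,0,0,0,0,0,1,0,0,0,1,0,0,1,0,0,1]
Step 3: insert e at [4, 5, 13, 17, 30] -> counters=[1,0,0,0,2,2,0,0,0,0,1,1,0,1,1,0,0,1,0,0,0,0,0,1,0,0,0,1,0,0,2,0,0,1]
Step 4: insert sad at [6, 7, 13, 21, 27] -> counters=[1,0,0,0,2,2,1,1,0,0,1,1,0,2,1,0,0,1,0,0,0,1,0,1,0,0,0,2,0,0,2,0,0,1]
Step 5: insert sad at [6, 7, 13, 21, 27] -> counters=[1,0,0,0,2,2,2,2,0,0,1,1,0,3,1,0,0,1,0,0,0,2,0,1,0,0,0,3,0,0,2,0,0,1]
Step 6: delete klk at [0, 4, 11, 30, 33] -> counters=[0,0,0,0,1,2,2,2,0,0,1,0,0,3,1,0,0,1,0,0,0,2,0,1,0,0,0,3,0,0,1,0,0,0]
Step 7: insert p at [5, 10, 14, 23, 27] -> counters=[0,0,0,0,1,3,2,2,0,0,2,0,0,3,2,0,0,1,0,0,0,2,0,2,0,0,0,4,0,0,1,0,0,0]
Final counters=[0,0,0,0,1,3,2,2,0,0,2,0,0,3,2,0,0,1,0,0,0,2,0,2,0,0,0,4,0,0,1,0,0,0] -> counters[14]=2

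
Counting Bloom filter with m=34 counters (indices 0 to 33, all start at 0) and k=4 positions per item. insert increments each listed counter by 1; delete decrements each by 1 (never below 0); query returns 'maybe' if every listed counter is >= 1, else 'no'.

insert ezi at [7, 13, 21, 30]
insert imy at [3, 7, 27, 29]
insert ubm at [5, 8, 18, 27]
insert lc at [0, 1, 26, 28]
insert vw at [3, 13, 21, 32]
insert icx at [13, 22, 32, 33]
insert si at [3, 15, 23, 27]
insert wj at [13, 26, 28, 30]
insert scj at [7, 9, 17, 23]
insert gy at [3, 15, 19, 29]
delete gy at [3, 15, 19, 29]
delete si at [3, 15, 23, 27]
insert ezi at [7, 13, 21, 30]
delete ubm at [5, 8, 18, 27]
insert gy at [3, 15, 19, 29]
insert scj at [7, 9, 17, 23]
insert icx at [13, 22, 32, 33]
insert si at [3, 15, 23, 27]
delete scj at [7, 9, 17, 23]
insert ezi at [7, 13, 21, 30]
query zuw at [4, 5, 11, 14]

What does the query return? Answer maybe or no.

Step 1: insert ezi at [7, 13, 21, 30] -> counters=[0,0,0,0,0,0,0,1,0,0,0,0,0,1,0,0,0,0,0,0,0,1,0,0,0,0,0,0,0,0,1,0,0,0]
Step 2: insert imy at [3, 7, 27, 29] -> counters=[0,0,0,1,0,0,0,2,0,0,0,0,0,1,0,0,0,0,0,0,0,1,0,0,0,0,0,1,0,1,1,0,0,0]
Step 3: insert ubm at [5, 8, 18, 27] -> counters=[0,0,0,1,0,1,0,2,1,0,0,0,0,1,0,0,0,0,1,0,0,1,0,0,0,0,0,2,0,1,1,0,0,0]
Step 4: insert lc at [0, 1, 26, 28] -> counters=[1,1,0,1,0,1,0,2,1,0,0,0,0,1,0,0,0,0,1,0,0,1,0,0,0,0,1,2,1,1,1,0,0,0]
Step 5: insert vw at [3, 13, 21, 32] -> counters=[1,1,0,2,0,1,0,2,1,0,0,0,0,2,0,0,0,0,1,0,0,2,0,0,0,0,1,2,1,1,1,0,1,0]
Step 6: insert icx at [13, 22, 32, 33] -> counters=[1,1,0,2,0,1,0,2,1,0,0,0,0,3,0,0,0,0,1,0,0,2,1,0,0,0,1,2,1,1,1,0,2,1]
Step 7: insert si at [3, 15, 23, 27] -> counters=[1,1,0,3,0,1,0,2,1,0,0,0,0,3,0,1,0,0,1,0,0,2,1,1,0,0,1,3,1,1,1,0,2,1]
Step 8: insert wj at [13, 26, 28, 30] -> counters=[1,1,0,3,0,1,0,2,1,0,0,0,0,4,0,1,0,0,1,0,0,2,1,1,0,0,2,3,2,1,2,0,2,1]
Step 9: insert scj at [7, 9, 17, 23] -> counters=[1,1,0,3,0,1,0,3,1,1,0,0,0,4,0,1,0,1,1,0,0,2,1,2,0,0,2,3,2,1,2,0,2,1]
Step 10: insert gy at [3, 15, 19, 29] -> counters=[1,1,0,4,0,1,0,3,1,1,0,0,0,4,0,2,0,1,1,1,0,2,1,2,0,0,2,3,2,2,2,0,2,1]
Step 11: delete gy at [3, 15, 19, 29] -> counters=[1,1,0,3,0,1,0,3,1,1,0,0,0,4,0,1,0,1,1,0,0,2,1,2,0,0,2,3,2,1,2,0,2,1]
Step 12: delete si at [3, 15, 23, 27] -> counters=[1,1,0,2,0,1,0,3,1,1,0,0,0,4,0,0,0,1,1,0,0,2,1,1,0,0,2,2,2,1,2,0,2,1]
Step 13: insert ezi at [7, 13, 21, 30] -> counters=[1,1,0,2,0,1,0,4,1,1,0,0,0,5,0,0,0,1,1,0,0,3,1,1,0,0,2,2,2,1,3,0,2,1]
Step 14: delete ubm at [5, 8, 18, 27] -> counters=[1,1,0,2,0,0,0,4,0,1,0,0,0,5,0,0,0,1,0,0,0,3,1,1,0,0,2,1,2,1,3,0,2,1]
Step 15: insert gy at [3, 15, 19, 29] -> counters=[1,1,0,3,0,0,0,4,0,1,0,0,0,5,0,1,0,1,0,1,0,3,1,1,0,0,2,1,2,2,3,0,2,1]
Step 16: insert scj at [7, 9, 17, 23] -> counters=[1,1,0,3,0,0,0,5,0,2,0,0,0,5,0,1,0,2,0,1,0,3,1,2,0,0,2,1,2,2,3,0,2,1]
Step 17: insert icx at [13, 22, 32, 33] -> counters=[1,1,0,3,0,0,0,5,0,2,0,0,0,6,0,1,0,2,0,1,0,3,2,2,0,0,2,1,2,2,3,0,3,2]
Step 18: insert si at [3, 15, 23, 27] -> counters=[1,1,0,4,0,0,0,5,0,2,0,0,0,6,0,2,0,2,0,1,0,3,2,3,0,0,2,2,2,2,3,0,3,2]
Step 19: delete scj at [7, 9, 17, 23] -> counters=[1,1,0,4,0,0,0,4,0,1,0,0,0,6,0,2,0,1,0,1,0,3,2,2,0,0,2,2,2,2,3,0,3,2]
Step 20: insert ezi at [7, 13, 21, 30] -> counters=[1,1,0,4,0,0,0,5,0,1,0,0,0,7,0,2,0,1,0,1,0,4,2,2,0,0,2,2,2,2,4,0,3,2]
Query zuw: check counters[4]=0 counters[5]=0 counters[11]=0 counters[14]=0 -> no

Answer: no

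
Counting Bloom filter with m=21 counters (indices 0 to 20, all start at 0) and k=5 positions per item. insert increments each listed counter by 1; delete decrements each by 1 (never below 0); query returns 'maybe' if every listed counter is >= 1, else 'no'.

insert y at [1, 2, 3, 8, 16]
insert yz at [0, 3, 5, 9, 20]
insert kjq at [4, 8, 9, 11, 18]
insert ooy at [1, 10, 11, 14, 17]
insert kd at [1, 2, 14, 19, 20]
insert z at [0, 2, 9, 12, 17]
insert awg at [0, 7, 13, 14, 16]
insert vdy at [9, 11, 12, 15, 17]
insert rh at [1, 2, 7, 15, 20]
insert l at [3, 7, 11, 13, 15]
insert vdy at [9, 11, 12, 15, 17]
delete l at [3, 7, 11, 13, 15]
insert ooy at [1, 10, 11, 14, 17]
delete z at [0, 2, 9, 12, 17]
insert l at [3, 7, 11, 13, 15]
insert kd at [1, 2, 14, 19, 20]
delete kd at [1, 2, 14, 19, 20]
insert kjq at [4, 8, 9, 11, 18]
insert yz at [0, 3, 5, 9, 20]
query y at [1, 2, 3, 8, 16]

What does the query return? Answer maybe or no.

Step 1: insert y at [1, 2, 3, 8, 16] -> counters=[0,1,1,1,0,0,0,0,1,0,0,0,0,0,0,0,1,0,0,0,0]
Step 2: insert yz at [0, 3, 5, 9, 20] -> counters=[1,1,1,2,0,1,0,0,1,1,0,0,0,0,0,0,1,0,0,0,1]
Step 3: insert kjq at [4, 8, 9, 11, 18] -> counters=[1,1,1,2,1,1,0,0,2,2,0,1,0,0,0,0,1,0,1,0,1]
Step 4: insert ooy at [1, 10, 11, 14, 17] -> counters=[1,2,1,2,1,1,0,0,2,2,1,2,0,0,1,0,1,1,1,0,1]
Step 5: insert kd at [1, 2, 14, 19, 20] -> counters=[1,3,2,2,1,1,0,0,2,2,1,2,0,0,2,0,1,1,1,1,2]
Step 6: insert z at [0, 2, 9, 12, 17] -> counters=[2,3,3,2,1,1,0,0,2,3,1,2,1,0,2,0,1,2,1,1,2]
Step 7: insert awg at [0, 7, 13, 14, 16] -> counters=[3,3,3,2,1,1,0,1,2,3,1,2,1,1,3,0,2,2,1,1,2]
Step 8: insert vdy at [9, 11, 12, 15, 17] -> counters=[3,3,3,2,1,1,0,1,2,4,1,3,2,1,3,1,2,3,1,1,2]
Step 9: insert rh at [1, 2, 7, 15, 20] -> counters=[3,4,4,2,1,1,0,2,2,4,1,3,2,1,3,2,2,3,1,1,3]
Step 10: insert l at [3, 7, 11, 13, 15] -> counters=[3,4,4,3,1,1,0,3,2,4,1,4,2,2,3,3,2,3,1,1,3]
Step 11: insert vdy at [9, 11, 12, 15, 17] -> counters=[3,4,4,3,1,1,0,3,2,5,1,5,3,2,3,4,2,4,1,1,3]
Step 12: delete l at [3, 7, 11, 13, 15] -> counters=[3,4,4,2,1,1,0,2,2,5,1,4,3,1,3,3,2,4,1,1,3]
Step 13: insert ooy at [1, 10, 11, 14, 17] -> counters=[3,5,4,2,1,1,0,2,2,5,2,5,3,1,4,3,2,5,1,1,3]
Step 14: delete z at [0, 2, 9, 12, 17] -> counters=[2,5,3,2,1,1,0,2,2,4,2,5,2,1,4,3,2,4,1,1,3]
Step 15: insert l at [3, 7, 11, 13, 15] -> counters=[2,5,3,3,1,1,0,3,2,4,2,6,2,2,4,4,2,4,1,1,3]
Step 16: insert kd at [1, 2, 14, 19, 20] -> counters=[2,6,4,3,1,1,0,3,2,4,2,6,2,2,5,4,2,4,1,2,4]
Step 17: delete kd at [1, 2, 14, 19, 20] -> counters=[2,5,3,3,1,1,0,3,2,4,2,6,2,2,4,4,2,4,1,1,3]
Step 18: insert kjq at [4, 8, 9, 11, 18] -> counters=[2,5,3,3,2,1,0,3,3,5,2,7,2,2,4,4,2,4,2,1,3]
Step 19: insert yz at [0, 3, 5, 9, 20] -> counters=[3,5,3,4,2,2,0,3,3,6,2,7,2,2,4,4,2,4,2,1,4]
Query y: check counters[1]=5 counters[2]=3 counters[3]=4 counters[8]=3 counters[16]=2 -> maybe

Answer: maybe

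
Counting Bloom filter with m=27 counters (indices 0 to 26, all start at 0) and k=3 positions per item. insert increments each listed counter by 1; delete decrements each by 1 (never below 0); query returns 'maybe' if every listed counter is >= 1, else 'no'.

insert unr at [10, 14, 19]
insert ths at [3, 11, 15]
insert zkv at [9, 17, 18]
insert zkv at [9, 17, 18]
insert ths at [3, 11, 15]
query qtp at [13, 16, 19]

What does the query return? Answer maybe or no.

Step 1: insert unr at [10, 14, 19] -> counters=[0,0,0,0,0,0,0,0,0,0,1,0,0,0,1,0,0,0,0,1,0,0,0,0,0,0,0]
Step 2: insert ths at [3, 11, 15] -> counters=[0,0,0,1,0,0,0,0,0,0,1,1,0,0,1,1,0,0,0,1,0,0,0,0,0,0,0]
Step 3: insert zkv at [9, 17, 18] -> counters=[0,0,0,1,0,0,0,0,0,1,1,1,0,0,1,1,0,1,1,1,0,0,0,0,0,0,0]
Step 4: insert zkv at [9, 17, 18] -> counters=[0,0,0,1,0,0,0,0,0,2,1,1,0,0,1,1,0,2,2,1,0,0,0,0,0,0,0]
Step 5: insert ths at [3, 11, 15] -> counters=[0,0,0,2,0,0,0,0,0,2,1,2,0,0,1,2,0,2,2,1,0,0,0,0,0,0,0]
Query qtp: check counters[13]=0 counters[16]=0 counters[19]=1 -> no

Answer: no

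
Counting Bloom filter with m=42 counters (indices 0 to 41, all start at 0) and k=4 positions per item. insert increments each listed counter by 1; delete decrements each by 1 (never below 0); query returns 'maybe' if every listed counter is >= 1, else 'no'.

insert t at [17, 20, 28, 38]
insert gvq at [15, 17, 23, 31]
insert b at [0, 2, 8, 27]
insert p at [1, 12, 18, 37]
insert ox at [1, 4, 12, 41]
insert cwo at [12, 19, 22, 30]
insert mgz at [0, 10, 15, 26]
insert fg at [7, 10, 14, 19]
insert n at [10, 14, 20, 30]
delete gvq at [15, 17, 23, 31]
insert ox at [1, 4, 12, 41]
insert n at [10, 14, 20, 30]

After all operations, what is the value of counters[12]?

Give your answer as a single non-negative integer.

Answer: 4

Derivation:
Step 1: insert t at [17, 20, 28, 38] -> counters=[0,0,0,0,0,0,0,0,0,0,0,0,0,0,0,0,0,1,0,0,1,0,0,0,0,0,0,0,1,0,0,0,0,0,0,0,0,0,1,0,0,0]
Step 2: insert gvq at [15, 17, 23, 31] -> counters=[0,0,0,0,0,0,0,0,0,0,0,0,0,0,0,1,0,2,0,0,1,0,0,1,0,0,0,0,1,0,0,1,0,0,0,0,0,0,1,0,0,0]
Step 3: insert b at [0, 2, 8, 27] -> counters=[1,0,1,0,0,0,0,0,1,0,0,0,0,0,0,1,0,2,0,0,1,0,0,1,0,0,0,1,1,0,0,1,0,0,0,0,0,0,1,0,0,0]
Step 4: insert p at [1, 12, 18, 37] -> counters=[1,1,1,0,0,0,0,0,1,0,0,0,1,0,0,1,0,2,1,0,1,0,0,1,0,0,0,1,1,0,0,1,0,0,0,0,0,1,1,0,0,0]
Step 5: insert ox at [1, 4, 12, 41] -> counters=[1,2,1,0,1,0,0,0,1,0,0,0,2,0,0,1,0,2,1,0,1,0,0,1,0,0,0,1,1,0,0,1,0,0,0,0,0,1,1,0,0,1]
Step 6: insert cwo at [12, 19, 22, 30] -> counters=[1,2,1,0,1,0,0,0,1,0,0,0,3,0,0,1,0,2,1,1,1,0,1,1,0,0,0,1,1,0,1,1,0,0,0,0,0,1,1,0,0,1]
Step 7: insert mgz at [0, 10, 15, 26] -> counters=[2,2,1,0,1,0,0,0,1,0,1,0,3,0,0,2,0,2,1,1,1,0,1,1,0,0,1,1,1,0,1,1,0,0,0,0,0,1,1,0,0,1]
Step 8: insert fg at [7, 10, 14, 19] -> counters=[2,2,1,0,1,0,0,1,1,0,2,0,3,0,1,2,0,2,1,2,1,0,1,1,0,0,1,1,1,0,1,1,0,0,0,0,0,1,1,0,0,1]
Step 9: insert n at [10, 14, 20, 30] -> counters=[2,2,1,0,1,0,0,1,1,0,3,0,3,0,2,2,0,2,1,2,2,0,1,1,0,0,1,1,1,0,2,1,0,0,0,0,0,1,1,0,0,1]
Step 10: delete gvq at [15, 17, 23, 31] -> counters=[2,2,1,0,1,0,0,1,1,0,3,0,3,0,2,1,0,1,1,2,2,0,1,0,0,0,1,1,1,0,2,0,0,0,0,0,0,1,1,0,0,1]
Step 11: insert ox at [1, 4, 12, 41] -> counters=[2,3,1,0,2,0,0,1,1,0,3,0,4,0,2,1,0,1,1,2,2,0,1,0,0,0,1,1,1,0,2,0,0,0,0,0,0,1,1,0,0,2]
Step 12: insert n at [10, 14, 20, 30] -> counters=[2,3,1,0,2,0,0,1,1,0,4,0,4,0,3,1,0,1,1,2,3,0,1,0,0,0,1,1,1,0,3,0,0,0,0,0,0,1,1,0,0,2]
Final counters=[2,3,1,0,2,0,0,1,1,0,4,0,4,0,3,1,0,1,1,2,3,0,1,0,0,0,1,1,1,0,3,0,0,0,0,0,0,1,1,0,0,2] -> counters[12]=4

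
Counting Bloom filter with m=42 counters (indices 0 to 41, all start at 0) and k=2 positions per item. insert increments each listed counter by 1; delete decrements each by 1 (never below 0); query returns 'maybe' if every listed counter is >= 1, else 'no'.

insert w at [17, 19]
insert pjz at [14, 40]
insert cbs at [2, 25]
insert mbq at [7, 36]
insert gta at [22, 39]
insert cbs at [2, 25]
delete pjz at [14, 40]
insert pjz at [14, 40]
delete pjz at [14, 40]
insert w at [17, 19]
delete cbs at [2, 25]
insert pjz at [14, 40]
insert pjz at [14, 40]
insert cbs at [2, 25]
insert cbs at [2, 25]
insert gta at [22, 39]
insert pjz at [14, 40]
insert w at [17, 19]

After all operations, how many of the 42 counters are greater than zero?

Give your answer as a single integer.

Step 1: insert w at [17, 19] -> counters=[0,0,0,0,0,0,0,0,0,0,0,0,0,0,0,0,0,1,0,1,0,0,0,0,0,0,0,0,0,0,0,0,0,0,0,0,0,0,0,0,0,0]
Step 2: insert pjz at [14, 40] -> counters=[0,0,0,0,0,0,0,0,0,0,0,0,0,0,1,0,0,1,0,1,0,0,0,0,0,0,0,0,0,0,0,0,0,0,0,0,0,0,0,0,1,0]
Step 3: insert cbs at [2, 25] -> counters=[0,0,1,0,0,0,0,0,0,0,0,0,0,0,1,0,0,1,0,1,0,0,0,0,0,1,0,0,0,0,0,0,0,0,0,0,0,0,0,0,1,0]
Step 4: insert mbq at [7, 36] -> counters=[0,0,1,0,0,0,0,1,0,0,0,0,0,0,1,0,0,1,0,1,0,0,0,0,0,1,0,0,0,0,0,0,0,0,0,0,1,0,0,0,1,0]
Step 5: insert gta at [22, 39] -> counters=[0,0,1,0,0,0,0,1,0,0,0,0,0,0,1,0,0,1,0,1,0,0,1,0,0,1,0,0,0,0,0,0,0,0,0,0,1,0,0,1,1,0]
Step 6: insert cbs at [2, 25] -> counters=[0,0,2,0,0,0,0,1,0,0,0,0,0,0,1,0,0,1,0,1,0,0,1,0,0,2,0,0,0,0,0,0,0,0,0,0,1,0,0,1,1,0]
Step 7: delete pjz at [14, 40] -> counters=[0,0,2,0,0,0,0,1,0,0,0,0,0,0,0,0,0,1,0,1,0,0,1,0,0,2,0,0,0,0,0,0,0,0,0,0,1,0,0,1,0,0]
Step 8: insert pjz at [14, 40] -> counters=[0,0,2,0,0,0,0,1,0,0,0,0,0,0,1,0,0,1,0,1,0,0,1,0,0,2,0,0,0,0,0,0,0,0,0,0,1,0,0,1,1,0]
Step 9: delete pjz at [14, 40] -> counters=[0,0,2,0,0,0,0,1,0,0,0,0,0,0,0,0,0,1,0,1,0,0,1,0,0,2,0,0,0,0,0,0,0,0,0,0,1,0,0,1,0,0]
Step 10: insert w at [17, 19] -> counters=[0,0,2,0,0,0,0,1,0,0,0,0,0,0,0,0,0,2,0,2,0,0,1,0,0,2,0,0,0,0,0,0,0,0,0,0,1,0,0,1,0,0]
Step 11: delete cbs at [2, 25] -> counters=[0,0,1,0,0,0,0,1,0,0,0,0,0,0,0,0,0,2,0,2,0,0,1,0,0,1,0,0,0,0,0,0,0,0,0,0,1,0,0,1,0,0]
Step 12: insert pjz at [14, 40] -> counters=[0,0,1,0,0,0,0,1,0,0,0,0,0,0,1,0,0,2,0,2,0,0,1,0,0,1,0,0,0,0,0,0,0,0,0,0,1,0,0,1,1,0]
Step 13: insert pjz at [14, 40] -> counters=[0,0,1,0,0,0,0,1,0,0,0,0,0,0,2,0,0,2,0,2,0,0,1,0,0,1,0,0,0,0,0,0,0,0,0,0,1,0,0,1,2,0]
Step 14: insert cbs at [2, 25] -> counters=[0,0,2,0,0,0,0,1,0,0,0,0,0,0,2,0,0,2,0,2,0,0,1,0,0,2,0,0,0,0,0,0,0,0,0,0,1,0,0,1,2,0]
Step 15: insert cbs at [2, 25] -> counters=[0,0,3,0,0,0,0,1,0,0,0,0,0,0,2,0,0,2,0,2,0,0,1,0,0,3,0,0,0,0,0,0,0,0,0,0,1,0,0,1,2,0]
Step 16: insert gta at [22, 39] -> counters=[0,0,3,0,0,0,0,1,0,0,0,0,0,0,2,0,0,2,0,2,0,0,2,0,0,3,0,0,0,0,0,0,0,0,0,0,1,0,0,2,2,0]
Step 17: insert pjz at [14, 40] -> counters=[0,0,3,0,0,0,0,1,0,0,0,0,0,0,3,0,0,2,0,2,0,0,2,0,0,3,0,0,0,0,0,0,0,0,0,0,1,0,0,2,3,0]
Step 18: insert w at [17, 19] -> counters=[0,0,3,0,0,0,0,1,0,0,0,0,0,0,3,0,0,3,0,3,0,0,2,0,0,3,0,0,0,0,0,0,0,0,0,0,1,0,0,2,3,0]
Final counters=[0,0,3,0,0,0,0,1,0,0,0,0,0,0,3,0,0,3,0,3,0,0,2,0,0,3,0,0,0,0,0,0,0,0,0,0,1,0,0,2,3,0] -> 10 nonzero

Answer: 10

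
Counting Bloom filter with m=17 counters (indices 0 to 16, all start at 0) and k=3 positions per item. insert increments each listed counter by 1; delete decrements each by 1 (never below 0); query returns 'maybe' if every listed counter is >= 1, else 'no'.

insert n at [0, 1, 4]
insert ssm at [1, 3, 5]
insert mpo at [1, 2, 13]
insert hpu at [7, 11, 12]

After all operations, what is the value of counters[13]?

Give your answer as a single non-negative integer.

Step 1: insert n at [0, 1, 4] -> counters=[1,1,0,0,1,0,0,0,0,0,0,0,0,0,0,0,0]
Step 2: insert ssm at [1, 3, 5] -> counters=[1,2,0,1,1,1,0,0,0,0,0,0,0,0,0,0,0]
Step 3: insert mpo at [1, 2, 13] -> counters=[1,3,1,1,1,1,0,0,0,0,0,0,0,1,0,0,0]
Step 4: insert hpu at [7, 11, 12] -> counters=[1,3,1,1,1,1,0,1,0,0,0,1,1,1,0,0,0]
Final counters=[1,3,1,1,1,1,0,1,0,0,0,1,1,1,0,0,0] -> counters[13]=1

Answer: 1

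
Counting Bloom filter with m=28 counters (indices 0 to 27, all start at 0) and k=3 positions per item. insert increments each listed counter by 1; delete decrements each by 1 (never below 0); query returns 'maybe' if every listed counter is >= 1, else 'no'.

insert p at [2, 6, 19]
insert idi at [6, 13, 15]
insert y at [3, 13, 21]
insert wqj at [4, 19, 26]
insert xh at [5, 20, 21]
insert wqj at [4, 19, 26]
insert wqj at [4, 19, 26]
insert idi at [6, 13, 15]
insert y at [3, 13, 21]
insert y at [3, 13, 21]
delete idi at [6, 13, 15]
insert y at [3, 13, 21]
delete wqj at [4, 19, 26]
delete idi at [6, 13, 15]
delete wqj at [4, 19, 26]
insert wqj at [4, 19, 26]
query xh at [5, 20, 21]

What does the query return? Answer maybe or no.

Step 1: insert p at [2, 6, 19] -> counters=[0,0,1,0,0,0,1,0,0,0,0,0,0,0,0,0,0,0,0,1,0,0,0,0,0,0,0,0]
Step 2: insert idi at [6, 13, 15] -> counters=[0,0,1,0,0,0,2,0,0,0,0,0,0,1,0,1,0,0,0,1,0,0,0,0,0,0,0,0]
Step 3: insert y at [3, 13, 21] -> counters=[0,0,1,1,0,0,2,0,0,0,0,0,0,2,0,1,0,0,0,1,0,1,0,0,0,0,0,0]
Step 4: insert wqj at [4, 19, 26] -> counters=[0,0,1,1,1,0,2,0,0,0,0,0,0,2,0,1,0,0,0,2,0,1,0,0,0,0,1,0]
Step 5: insert xh at [5, 20, 21] -> counters=[0,0,1,1,1,1,2,0,0,0,0,0,0,2,0,1,0,0,0,2,1,2,0,0,0,0,1,0]
Step 6: insert wqj at [4, 19, 26] -> counters=[0,0,1,1,2,1,2,0,0,0,0,0,0,2,0,1,0,0,0,3,1,2,0,0,0,0,2,0]
Step 7: insert wqj at [4, 19, 26] -> counters=[0,0,1,1,3,1,2,0,0,0,0,0,0,2,0,1,0,0,0,4,1,2,0,0,0,0,3,0]
Step 8: insert idi at [6, 13, 15] -> counters=[0,0,1,1,3,1,3,0,0,0,0,0,0,3,0,2,0,0,0,4,1,2,0,0,0,0,3,0]
Step 9: insert y at [3, 13, 21] -> counters=[0,0,1,2,3,1,3,0,0,0,0,0,0,4,0,2,0,0,0,4,1,3,0,0,0,0,3,0]
Step 10: insert y at [3, 13, 21] -> counters=[0,0,1,3,3,1,3,0,0,0,0,0,0,5,0,2,0,0,0,4,1,4,0,0,0,0,3,0]
Step 11: delete idi at [6, 13, 15] -> counters=[0,0,1,3,3,1,2,0,0,0,0,0,0,4,0,1,0,0,0,4,1,4,0,0,0,0,3,0]
Step 12: insert y at [3, 13, 21] -> counters=[0,0,1,4,3,1,2,0,0,0,0,0,0,5,0,1,0,0,0,4,1,5,0,0,0,0,3,0]
Step 13: delete wqj at [4, 19, 26] -> counters=[0,0,1,4,2,1,2,0,0,0,0,0,0,5,0,1,0,0,0,3,1,5,0,0,0,0,2,0]
Step 14: delete idi at [6, 13, 15] -> counters=[0,0,1,4,2,1,1,0,0,0,0,0,0,4,0,0,0,0,0,3,1,5,0,0,0,0,2,0]
Step 15: delete wqj at [4, 19, 26] -> counters=[0,0,1,4,1,1,1,0,0,0,0,0,0,4,0,0,0,0,0,2,1,5,0,0,0,0,1,0]
Step 16: insert wqj at [4, 19, 26] -> counters=[0,0,1,4,2,1,1,0,0,0,0,0,0,4,0,0,0,0,0,3,1,5,0,0,0,0,2,0]
Query xh: check counters[5]=1 counters[20]=1 counters[21]=5 -> maybe

Answer: maybe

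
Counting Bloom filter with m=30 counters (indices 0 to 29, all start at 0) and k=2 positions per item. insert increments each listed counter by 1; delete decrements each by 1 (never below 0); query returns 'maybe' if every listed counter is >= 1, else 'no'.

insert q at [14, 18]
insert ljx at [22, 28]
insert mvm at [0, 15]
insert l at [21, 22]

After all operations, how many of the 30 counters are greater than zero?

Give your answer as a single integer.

Answer: 7

Derivation:
Step 1: insert q at [14, 18] -> counters=[0,0,0,0,0,0,0,0,0,0,0,0,0,0,1,0,0,0,1,0,0,0,0,0,0,0,0,0,0,0]
Step 2: insert ljx at [22, 28] -> counters=[0,0,0,0,0,0,0,0,0,0,0,0,0,0,1,0,0,0,1,0,0,0,1,0,0,0,0,0,1,0]
Step 3: insert mvm at [0, 15] -> counters=[1,0,0,0,0,0,0,0,0,0,0,0,0,0,1,1,0,0,1,0,0,0,1,0,0,0,0,0,1,0]
Step 4: insert l at [21, 22] -> counters=[1,0,0,0,0,0,0,0,0,0,0,0,0,0,1,1,0,0,1,0,0,1,2,0,0,0,0,0,1,0]
Final counters=[1,0,0,0,0,0,0,0,0,0,0,0,0,0,1,1,0,0,1,0,0,1,2,0,0,0,0,0,1,0] -> 7 nonzero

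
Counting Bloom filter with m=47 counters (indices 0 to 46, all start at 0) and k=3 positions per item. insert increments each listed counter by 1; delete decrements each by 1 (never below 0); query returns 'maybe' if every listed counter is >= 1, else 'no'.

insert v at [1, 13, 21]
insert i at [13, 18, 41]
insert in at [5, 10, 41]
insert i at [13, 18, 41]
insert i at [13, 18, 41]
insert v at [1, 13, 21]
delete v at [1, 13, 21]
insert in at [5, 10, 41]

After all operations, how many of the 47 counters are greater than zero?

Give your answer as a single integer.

Step 1: insert v at [1, 13, 21] -> counters=[0,1,0,0,0,0,0,0,0,0,0,0,0,1,0,0,0,0,0,0,0,1,0,0,0,0,0,0,0,0,0,0,0,0,0,0,0,0,0,0,0,0,0,0,0,0,0]
Step 2: insert i at [13, 18, 41] -> counters=[0,1,0,0,0,0,0,0,0,0,0,0,0,2,0,0,0,0,1,0,0,1,0,0,0,0,0,0,0,0,0,0,0,0,0,0,0,0,0,0,0,1,0,0,0,0,0]
Step 3: insert in at [5, 10, 41] -> counters=[0,1,0,0,0,1,0,0,0,0,1,0,0,2,0,0,0,0,1,0,0,1,0,0,0,0,0,0,0,0,0,0,0,0,0,0,0,0,0,0,0,2,0,0,0,0,0]
Step 4: insert i at [13, 18, 41] -> counters=[0,1,0,0,0,1,0,0,0,0,1,0,0,3,0,0,0,0,2,0,0,1,0,0,0,0,0,0,0,0,0,0,0,0,0,0,0,0,0,0,0,3,0,0,0,0,0]
Step 5: insert i at [13, 18, 41] -> counters=[0,1,0,0,0,1,0,0,0,0,1,0,0,4,0,0,0,0,3,0,0,1,0,0,0,0,0,0,0,0,0,0,0,0,0,0,0,0,0,0,0,4,0,0,0,0,0]
Step 6: insert v at [1, 13, 21] -> counters=[0,2,0,0,0,1,0,0,0,0,1,0,0,5,0,0,0,0,3,0,0,2,0,0,0,0,0,0,0,0,0,0,0,0,0,0,0,0,0,0,0,4,0,0,0,0,0]
Step 7: delete v at [1, 13, 21] -> counters=[0,1,0,0,0,1,0,0,0,0,1,0,0,4,0,0,0,0,3,0,0,1,0,0,0,0,0,0,0,0,0,0,0,0,0,0,0,0,0,0,0,4,0,0,0,0,0]
Step 8: insert in at [5, 10, 41] -> counters=[0,1,0,0,0,2,0,0,0,0,2,0,0,4,0,0,0,0,3,0,0,1,0,0,0,0,0,0,0,0,0,0,0,0,0,0,0,0,0,0,0,5,0,0,0,0,0]
Final counters=[0,1,0,0,0,2,0,0,0,0,2,0,0,4,0,0,0,0,3,0,0,1,0,0,0,0,0,0,0,0,0,0,0,0,0,0,0,0,0,0,0,5,0,0,0,0,0] -> 7 nonzero

Answer: 7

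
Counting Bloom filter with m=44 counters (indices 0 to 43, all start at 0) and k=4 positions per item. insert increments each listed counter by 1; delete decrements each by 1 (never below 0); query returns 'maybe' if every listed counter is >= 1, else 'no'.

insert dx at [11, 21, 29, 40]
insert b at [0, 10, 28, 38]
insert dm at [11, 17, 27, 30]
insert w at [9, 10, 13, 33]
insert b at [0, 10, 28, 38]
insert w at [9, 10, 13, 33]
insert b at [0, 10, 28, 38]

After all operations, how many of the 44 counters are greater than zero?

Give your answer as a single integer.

Step 1: insert dx at [11, 21, 29, 40] -> counters=[0,0,0,0,0,0,0,0,0,0,0,1,0,0,0,0,0,0,0,0,0,1,0,0,0,0,0,0,0,1,0,0,0,0,0,0,0,0,0,0,1,0,0,0]
Step 2: insert b at [0, 10, 28, 38] -> counters=[1,0,0,0,0,0,0,0,0,0,1,1,0,0,0,0,0,0,0,0,0,1,0,0,0,0,0,0,1,1,0,0,0,0,0,0,0,0,1,0,1,0,0,0]
Step 3: insert dm at [11, 17, 27, 30] -> counters=[1,0,0,0,0,0,0,0,0,0,1,2,0,0,0,0,0,1,0,0,0,1,0,0,0,0,0,1,1,1,1,0,0,0,0,0,0,0,1,0,1,0,0,0]
Step 4: insert w at [9, 10, 13, 33] -> counters=[1,0,0,0,0,0,0,0,0,1,2,2,0,1,0,0,0,1,0,0,0,1,0,0,0,0,0,1,1,1,1,0,0,1,0,0,0,0,1,0,1,0,0,0]
Step 5: insert b at [0, 10, 28, 38] -> counters=[2,0,0,0,0,0,0,0,0,1,3,2,0,1,0,0,0,1,0,0,0,1,0,0,0,0,0,1,2,1,1,0,0,1,0,0,0,0,2,0,1,0,0,0]
Step 6: insert w at [9, 10, 13, 33] -> counters=[2,0,0,0,0,0,0,0,0,2,4,2,0,2,0,0,0,1,0,0,0,1,0,0,0,0,0,1,2,1,1,0,0,2,0,0,0,0,2,0,1,0,0,0]
Step 7: insert b at [0, 10, 28, 38] -> counters=[3,0,0,0,0,0,0,0,0,2,5,2,0,2,0,0,0,1,0,0,0,1,0,0,0,0,0,1,3,1,1,0,0,2,0,0,0,0,3,0,1,0,0,0]
Final counters=[3,0,0,0,0,0,0,0,0,2,5,2,0,2,0,0,0,1,0,0,0,1,0,0,0,0,0,1,3,1,1,0,0,2,0,0,0,0,3,0,1,0,0,0] -> 14 nonzero

Answer: 14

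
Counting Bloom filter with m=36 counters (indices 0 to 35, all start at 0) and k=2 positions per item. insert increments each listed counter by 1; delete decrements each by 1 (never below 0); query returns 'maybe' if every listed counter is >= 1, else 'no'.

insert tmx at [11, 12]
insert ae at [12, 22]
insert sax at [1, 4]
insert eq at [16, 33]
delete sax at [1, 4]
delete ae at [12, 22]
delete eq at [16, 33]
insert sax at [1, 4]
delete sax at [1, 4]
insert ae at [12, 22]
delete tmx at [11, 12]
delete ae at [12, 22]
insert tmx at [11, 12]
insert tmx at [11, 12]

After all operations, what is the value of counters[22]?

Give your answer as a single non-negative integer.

Answer: 0

Derivation:
Step 1: insert tmx at [11, 12] -> counters=[0,0,0,0,0,0,0,0,0,0,0,1,1,0,0,0,0,0,0,0,0,0,0,0,0,0,0,0,0,0,0,0,0,0,0,0]
Step 2: insert ae at [12, 22] -> counters=[0,0,0,0,0,0,0,0,0,0,0,1,2,0,0,0,0,0,0,0,0,0,1,0,0,0,0,0,0,0,0,0,0,0,0,0]
Step 3: insert sax at [1, 4] -> counters=[0,1,0,0,1,0,0,0,0,0,0,1,2,0,0,0,0,0,0,0,0,0,1,0,0,0,0,0,0,0,0,0,0,0,0,0]
Step 4: insert eq at [16, 33] -> counters=[0,1,0,0,1,0,0,0,0,0,0,1,2,0,0,0,1,0,0,0,0,0,1,0,0,0,0,0,0,0,0,0,0,1,0,0]
Step 5: delete sax at [1, 4] -> counters=[0,0,0,0,0,0,0,0,0,0,0,1,2,0,0,0,1,0,0,0,0,0,1,0,0,0,0,0,0,0,0,0,0,1,0,0]
Step 6: delete ae at [12, 22] -> counters=[0,0,0,0,0,0,0,0,0,0,0,1,1,0,0,0,1,0,0,0,0,0,0,0,0,0,0,0,0,0,0,0,0,1,0,0]
Step 7: delete eq at [16, 33] -> counters=[0,0,0,0,0,0,0,0,0,0,0,1,1,0,0,0,0,0,0,0,0,0,0,0,0,0,0,0,0,0,0,0,0,0,0,0]
Step 8: insert sax at [1, 4] -> counters=[0,1,0,0,1,0,0,0,0,0,0,1,1,0,0,0,0,0,0,0,0,0,0,0,0,0,0,0,0,0,0,0,0,0,0,0]
Step 9: delete sax at [1, 4] -> counters=[0,0,0,0,0,0,0,0,0,0,0,1,1,0,0,0,0,0,0,0,0,0,0,0,0,0,0,0,0,0,0,0,0,0,0,0]
Step 10: insert ae at [12, 22] -> counters=[0,0,0,0,0,0,0,0,0,0,0,1,2,0,0,0,0,0,0,0,0,0,1,0,0,0,0,0,0,0,0,0,0,0,0,0]
Step 11: delete tmx at [11, 12] -> counters=[0,0,0,0,0,0,0,0,0,0,0,0,1,0,0,0,0,0,0,0,0,0,1,0,0,0,0,0,0,0,0,0,0,0,0,0]
Step 12: delete ae at [12, 22] -> counters=[0,0,0,0,0,0,0,0,0,0,0,0,0,0,0,0,0,0,0,0,0,0,0,0,0,0,0,0,0,0,0,0,0,0,0,0]
Step 13: insert tmx at [11, 12] -> counters=[0,0,0,0,0,0,0,0,0,0,0,1,1,0,0,0,0,0,0,0,0,0,0,0,0,0,0,0,0,0,0,0,0,0,0,0]
Step 14: insert tmx at [11, 12] -> counters=[0,0,0,0,0,0,0,0,0,0,0,2,2,0,0,0,0,0,0,0,0,0,0,0,0,0,0,0,0,0,0,0,0,0,0,0]
Final counters=[0,0,0,0,0,0,0,0,0,0,0,2,2,0,0,0,0,0,0,0,0,0,0,0,0,0,0,0,0,0,0,0,0,0,0,0] -> counters[22]=0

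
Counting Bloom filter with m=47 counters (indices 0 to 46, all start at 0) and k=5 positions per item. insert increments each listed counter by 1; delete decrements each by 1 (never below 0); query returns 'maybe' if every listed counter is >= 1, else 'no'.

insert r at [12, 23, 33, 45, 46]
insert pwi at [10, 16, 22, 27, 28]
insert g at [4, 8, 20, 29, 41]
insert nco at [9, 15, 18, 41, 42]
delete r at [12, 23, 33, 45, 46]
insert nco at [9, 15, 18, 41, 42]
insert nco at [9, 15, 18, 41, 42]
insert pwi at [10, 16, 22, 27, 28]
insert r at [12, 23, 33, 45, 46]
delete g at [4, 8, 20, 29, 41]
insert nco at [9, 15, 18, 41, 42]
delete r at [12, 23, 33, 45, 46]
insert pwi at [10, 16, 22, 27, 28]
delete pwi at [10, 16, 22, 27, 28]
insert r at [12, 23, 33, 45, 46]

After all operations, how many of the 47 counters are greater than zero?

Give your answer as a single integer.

Answer: 15

Derivation:
Step 1: insert r at [12, 23, 33, 45, 46] -> counters=[0,0,0,0,0,0,0,0,0,0,0,0,1,0,0,0,0,0,0,0,0,0,0,1,0,0,0,0,0,0,0,0,0,1,0,0,0,0,0,0,0,0,0,0,0,1,1]
Step 2: insert pwi at [10, 16, 22, 27, 28] -> counters=[0,0,0,0,0,0,0,0,0,0,1,0,1,0,0,0,1,0,0,0,0,0,1,1,0,0,0,1,1,0,0,0,0,1,0,0,0,0,0,0,0,0,0,0,0,1,1]
Step 3: insert g at [4, 8, 20, 29, 41] -> counters=[0,0,0,0,1,0,0,0,1,0,1,0,1,0,0,0,1,0,0,0,1,0,1,1,0,0,0,1,1,1,0,0,0,1,0,0,0,0,0,0,0,1,0,0,0,1,1]
Step 4: insert nco at [9, 15, 18, 41, 42] -> counters=[0,0,0,0,1,0,0,0,1,1,1,0,1,0,0,1,1,0,1,0,1,0,1,1,0,0,0,1,1,1,0,0,0,1,0,0,0,0,0,0,0,2,1,0,0,1,1]
Step 5: delete r at [12, 23, 33, 45, 46] -> counters=[0,0,0,0,1,0,0,0,1,1,1,0,0,0,0,1,1,0,1,0,1,0,1,0,0,0,0,1,1,1,0,0,0,0,0,0,0,0,0,0,0,2,1,0,0,0,0]
Step 6: insert nco at [9, 15, 18, 41, 42] -> counters=[0,0,0,0,1,0,0,0,1,2,1,0,0,0,0,2,1,0,2,0,1,0,1,0,0,0,0,1,1,1,0,0,0,0,0,0,0,0,0,0,0,3,2,0,0,0,0]
Step 7: insert nco at [9, 15, 18, 41, 42] -> counters=[0,0,0,0,1,0,0,0,1,3,1,0,0,0,0,3,1,0,3,0,1,0,1,0,0,0,0,1,1,1,0,0,0,0,0,0,0,0,0,0,0,4,3,0,0,0,0]
Step 8: insert pwi at [10, 16, 22, 27, 28] -> counters=[0,0,0,0,1,0,0,0,1,3,2,0,0,0,0,3,2,0,3,0,1,0,2,0,0,0,0,2,2,1,0,0,0,0,0,0,0,0,0,0,0,4,3,0,0,0,0]
Step 9: insert r at [12, 23, 33, 45, 46] -> counters=[0,0,0,0,1,0,0,0,1,3,2,0,1,0,0,3,2,0,3,0,1,0,2,1,0,0,0,2,2,1,0,0,0,1,0,0,0,0,0,0,0,4,3,0,0,1,1]
Step 10: delete g at [4, 8, 20, 29, 41] -> counters=[0,0,0,0,0,0,0,0,0,3,2,0,1,0,0,3,2,0,3,0,0,0,2,1,0,0,0,2,2,0,0,0,0,1,0,0,0,0,0,0,0,3,3,0,0,1,1]
Step 11: insert nco at [9, 15, 18, 41, 42] -> counters=[0,0,0,0,0,0,0,0,0,4,2,0,1,0,0,4,2,0,4,0,0,0,2,1,0,0,0,2,2,0,0,0,0,1,0,0,0,0,0,0,0,4,4,0,0,1,1]
Step 12: delete r at [12, 23, 33, 45, 46] -> counters=[0,0,0,0,0,0,0,0,0,4,2,0,0,0,0,4,2,0,4,0,0,0,2,0,0,0,0,2,2,0,0,0,0,0,0,0,0,0,0,0,0,4,4,0,0,0,0]
Step 13: insert pwi at [10, 16, 22, 27, 28] -> counters=[0,0,0,0,0,0,0,0,0,4,3,0,0,0,0,4,3,0,4,0,0,0,3,0,0,0,0,3,3,0,0,0,0,0,0,0,0,0,0,0,0,4,4,0,0,0,0]
Step 14: delete pwi at [10, 16, 22, 27, 28] -> counters=[0,0,0,0,0,0,0,0,0,4,2,0,0,0,0,4,2,0,4,0,0,0,2,0,0,0,0,2,2,0,0,0,0,0,0,0,0,0,0,0,0,4,4,0,0,0,0]
Step 15: insert r at [12, 23, 33, 45, 46] -> counters=[0,0,0,0,0,0,0,0,0,4,2,0,1,0,0,4,2,0,4,0,0,0,2,1,0,0,0,2,2,0,0,0,0,1,0,0,0,0,0,0,0,4,4,0,0,1,1]
Final counters=[0,0,0,0,0,0,0,0,0,4,2,0,1,0,0,4,2,0,4,0,0,0,2,1,0,0,0,2,2,0,0,0,0,1,0,0,0,0,0,0,0,4,4,0,0,1,1] -> 15 nonzero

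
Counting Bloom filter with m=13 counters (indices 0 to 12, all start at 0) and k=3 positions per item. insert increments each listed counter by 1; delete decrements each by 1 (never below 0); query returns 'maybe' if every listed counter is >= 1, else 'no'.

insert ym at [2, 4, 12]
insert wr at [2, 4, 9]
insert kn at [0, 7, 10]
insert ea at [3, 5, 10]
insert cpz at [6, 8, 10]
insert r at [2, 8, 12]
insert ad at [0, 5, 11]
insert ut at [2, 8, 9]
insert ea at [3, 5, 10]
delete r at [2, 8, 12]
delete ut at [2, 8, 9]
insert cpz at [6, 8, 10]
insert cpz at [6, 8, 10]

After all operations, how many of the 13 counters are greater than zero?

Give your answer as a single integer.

Answer: 12

Derivation:
Step 1: insert ym at [2, 4, 12] -> counters=[0,0,1,0,1,0,0,0,0,0,0,0,1]
Step 2: insert wr at [2, 4, 9] -> counters=[0,0,2,0,2,0,0,0,0,1,0,0,1]
Step 3: insert kn at [0, 7, 10] -> counters=[1,0,2,0,2,0,0,1,0,1,1,0,1]
Step 4: insert ea at [3, 5, 10] -> counters=[1,0,2,1,2,1,0,1,0,1,2,0,1]
Step 5: insert cpz at [6, 8, 10] -> counters=[1,0,2,1,2,1,1,1,1,1,3,0,1]
Step 6: insert r at [2, 8, 12] -> counters=[1,0,3,1,2,1,1,1,2,1,3,0,2]
Step 7: insert ad at [0, 5, 11] -> counters=[2,0,3,1,2,2,1,1,2,1,3,1,2]
Step 8: insert ut at [2, 8, 9] -> counters=[2,0,4,1,2,2,1,1,3,2,3,1,2]
Step 9: insert ea at [3, 5, 10] -> counters=[2,0,4,2,2,3,1,1,3,2,4,1,2]
Step 10: delete r at [2, 8, 12] -> counters=[2,0,3,2,2,3,1,1,2,2,4,1,1]
Step 11: delete ut at [2, 8, 9] -> counters=[2,0,2,2,2,3,1,1,1,1,4,1,1]
Step 12: insert cpz at [6, 8, 10] -> counters=[2,0,2,2,2,3,2,1,2,1,5,1,1]
Step 13: insert cpz at [6, 8, 10] -> counters=[2,0,2,2,2,3,3,1,3,1,6,1,1]
Final counters=[2,0,2,2,2,3,3,1,3,1,6,1,1] -> 12 nonzero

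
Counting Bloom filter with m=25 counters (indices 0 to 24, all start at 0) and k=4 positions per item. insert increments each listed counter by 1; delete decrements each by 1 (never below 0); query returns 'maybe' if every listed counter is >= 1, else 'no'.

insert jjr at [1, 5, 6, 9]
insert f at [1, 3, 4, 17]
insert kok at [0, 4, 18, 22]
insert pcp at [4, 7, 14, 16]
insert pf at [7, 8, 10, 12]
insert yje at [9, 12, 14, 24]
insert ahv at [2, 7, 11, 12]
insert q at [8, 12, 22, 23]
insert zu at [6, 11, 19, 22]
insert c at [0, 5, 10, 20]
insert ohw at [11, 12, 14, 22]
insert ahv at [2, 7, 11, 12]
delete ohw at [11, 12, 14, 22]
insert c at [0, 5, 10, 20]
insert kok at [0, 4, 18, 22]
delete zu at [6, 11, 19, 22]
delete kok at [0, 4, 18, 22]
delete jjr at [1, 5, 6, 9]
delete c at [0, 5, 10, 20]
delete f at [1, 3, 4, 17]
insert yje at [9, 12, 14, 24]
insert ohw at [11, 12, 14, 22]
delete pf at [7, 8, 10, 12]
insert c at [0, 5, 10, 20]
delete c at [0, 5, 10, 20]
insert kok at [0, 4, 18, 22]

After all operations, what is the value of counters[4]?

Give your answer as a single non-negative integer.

Answer: 3

Derivation:
Step 1: insert jjr at [1, 5, 6, 9] -> counters=[0,1,0,0,0,1,1,0,0,1,0,0,0,0,0,0,0,0,0,0,0,0,0,0,0]
Step 2: insert f at [1, 3, 4, 17] -> counters=[0,2,0,1,1,1,1,0,0,1,0,0,0,0,0,0,0,1,0,0,0,0,0,0,0]
Step 3: insert kok at [0, 4, 18, 22] -> counters=[1,2,0,1,2,1,1,0,0,1,0,0,0,0,0,0,0,1,1,0,0,0,1,0,0]
Step 4: insert pcp at [4, 7, 14, 16] -> counters=[1,2,0,1,3,1,1,1,0,1,0,0,0,0,1,0,1,1,1,0,0,0,1,0,0]
Step 5: insert pf at [7, 8, 10, 12] -> counters=[1,2,0,1,3,1,1,2,1,1,1,0,1,0,1,0,1,1,1,0,0,0,1,0,0]
Step 6: insert yje at [9, 12, 14, 24] -> counters=[1,2,0,1,3,1,1,2,1,2,1,0,2,0,2,0,1,1,1,0,0,0,1,0,1]
Step 7: insert ahv at [2, 7, 11, 12] -> counters=[1,2,1,1,3,1,1,3,1,2,1,1,3,0,2,0,1,1,1,0,0,0,1,0,1]
Step 8: insert q at [8, 12, 22, 23] -> counters=[1,2,1,1,3,1,1,3,2,2,1,1,4,0,2,0,1,1,1,0,0,0,2,1,1]
Step 9: insert zu at [6, 11, 19, 22] -> counters=[1,2,1,1,3,1,2,3,2,2,1,2,4,0,2,0,1,1,1,1,0,0,3,1,1]
Step 10: insert c at [0, 5, 10, 20] -> counters=[2,2,1,1,3,2,2,3,2,2,2,2,4,0,2,0,1,1,1,1,1,0,3,1,1]
Step 11: insert ohw at [11, 12, 14, 22] -> counters=[2,2,1,1,3,2,2,3,2,2,2,3,5,0,3,0,1,1,1,1,1,0,4,1,1]
Step 12: insert ahv at [2, 7, 11, 12] -> counters=[2,2,2,1,3,2,2,4,2,2,2,4,6,0,3,0,1,1,1,1,1,0,4,1,1]
Step 13: delete ohw at [11, 12, 14, 22] -> counters=[2,2,2,1,3,2,2,4,2,2,2,3,5,0,2,0,1,1,1,1,1,0,3,1,1]
Step 14: insert c at [0, 5, 10, 20] -> counters=[3,2,2,1,3,3,2,4,2,2,3,3,5,0,2,0,1,1,1,1,2,0,3,1,1]
Step 15: insert kok at [0, 4, 18, 22] -> counters=[4,2,2,1,4,3,2,4,2,2,3,3,5,0,2,0,1,1,2,1,2,0,4,1,1]
Step 16: delete zu at [6, 11, 19, 22] -> counters=[4,2,2,1,4,3,1,4,2,2,3,2,5,0,2,0,1,1,2,0,2,0,3,1,1]
Step 17: delete kok at [0, 4, 18, 22] -> counters=[3,2,2,1,3,3,1,4,2,2,3,2,5,0,2,0,1,1,1,0,2,0,2,1,1]
Step 18: delete jjr at [1, 5, 6, 9] -> counters=[3,1,2,1,3,2,0,4,2,1,3,2,5,0,2,0,1,1,1,0,2,0,2,1,1]
Step 19: delete c at [0, 5, 10, 20] -> counters=[2,1,2,1,3,1,0,4,2,1,2,2,5,0,2,0,1,1,1,0,1,0,2,1,1]
Step 20: delete f at [1, 3, 4, 17] -> counters=[2,0,2,0,2,1,0,4,2,1,2,2,5,0,2,0,1,0,1,0,1,0,2,1,1]
Step 21: insert yje at [9, 12, 14, 24] -> counters=[2,0,2,0,2,1,0,4,2,2,2,2,6,0,3,0,1,0,1,0,1,0,2,1,2]
Step 22: insert ohw at [11, 12, 14, 22] -> counters=[2,0,2,0,2,1,0,4,2,2,2,3,7,0,4,0,1,0,1,0,1,0,3,1,2]
Step 23: delete pf at [7, 8, 10, 12] -> counters=[2,0,2,0,2,1,0,3,1,2,1,3,6,0,4,0,1,0,1,0,1,0,3,1,2]
Step 24: insert c at [0, 5, 10, 20] -> counters=[3,0,2,0,2,2,0,3,1,2,2,3,6,0,4,0,1,0,1,0,2,0,3,1,2]
Step 25: delete c at [0, 5, 10, 20] -> counters=[2,0,2,0,2,1,0,3,1,2,1,3,6,0,4,0,1,0,1,0,1,0,3,1,2]
Step 26: insert kok at [0, 4, 18, 22] -> counters=[3,0,2,0,3,1,0,3,1,2,1,3,6,0,4,0,1,0,2,0,1,0,4,1,2]
Final counters=[3,0,2,0,3,1,0,3,1,2,1,3,6,0,4,0,1,0,2,0,1,0,4,1,2] -> counters[4]=3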